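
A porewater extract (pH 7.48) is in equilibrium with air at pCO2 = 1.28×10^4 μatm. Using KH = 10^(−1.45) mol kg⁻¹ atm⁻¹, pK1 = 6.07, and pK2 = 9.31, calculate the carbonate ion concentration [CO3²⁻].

[CO3²⁻] = 0.173 mmol/kg

[CO2*] = KH · pCO2 = 10^(−1.45) × 1.28×10^4×10^-6 = 4.542×10^-4 mol/kg
α₀ = 1/(1 + K1/[H⁺] + K1K2/[H⁺]²) = 1/(1 + 10^+1.41 + 10^-0.42) = 0.03692
DIC = [CO2*]/α₀ = 4.542×10^-4 / 0.03692 = 12.30 mmol/kg
[CO3²⁻] = α₂·DIC; α₂ = 0.01404, so [CO3²⁻] = 0.01404 × 12.30 = 0.173 mmol/kg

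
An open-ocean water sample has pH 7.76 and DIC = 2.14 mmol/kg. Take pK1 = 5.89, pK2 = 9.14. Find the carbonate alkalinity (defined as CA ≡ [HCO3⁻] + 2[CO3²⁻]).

CA = 2.20 mmol/kg

CA = [HCO3⁻] + 2[CO3²⁻] = (α₁ + 2α₂)·DIC
At pH 7.76: [H⁺]/K1 = 10^-1.87 = 0.013490, K2/[H⁺] = 10^-1.38 = 0.041687
α₁ = 1/(1 + 0.013490 + 0.041687) = 1/1.0552 = 0.9477; α₂ = α₁·K2/[H⁺] = 0.03951
α₁ + 2α₂ = 1.0267
CA = 1.0267 × 2.14 = 2.20 mmol/kg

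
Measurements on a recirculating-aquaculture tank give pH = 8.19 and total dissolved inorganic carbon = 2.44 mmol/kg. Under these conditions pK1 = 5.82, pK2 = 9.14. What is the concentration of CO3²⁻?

α₂ = 1 / (1 + [H⁺]/K2 + [H⁺]²/(K1K2)) = 1 / (1 + 10^+0.95 + 10^-1.42)
   = 1 / (1 + 8.9125 + 0.038019) = 1/9.9505 = 0.1005
[CO3²⁻] = α₂ × DIC = 0.1005 × 2.44 = 0.245 mmol/kg

[CO3²⁻] = 0.245 mmol/kg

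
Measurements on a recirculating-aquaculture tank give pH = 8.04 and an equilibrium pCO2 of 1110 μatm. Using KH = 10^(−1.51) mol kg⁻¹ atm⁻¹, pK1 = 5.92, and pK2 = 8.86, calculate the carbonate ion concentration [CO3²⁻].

[CO2*] = KH · pCO2 = 10^(−1.51) × 1110×10^-6 = 3.430×10^-5 mol/kg
α₀ = 1/(1 + K1/[H⁺] + K1K2/[H⁺]²) = 1/(1 + 10^+2.12 + 10^+1.30) = 0.006545
DIC = [CO2*]/α₀ = 3.430×10^-5 / 0.006545 = 5.241 mmol/kg
[CO3²⁻] = α₂·DIC; α₂ = 0.1306, so [CO3²⁻] = 0.1306 × 5.241 = 0.684 mmol/kg

[CO3²⁻] = 0.684 mmol/kg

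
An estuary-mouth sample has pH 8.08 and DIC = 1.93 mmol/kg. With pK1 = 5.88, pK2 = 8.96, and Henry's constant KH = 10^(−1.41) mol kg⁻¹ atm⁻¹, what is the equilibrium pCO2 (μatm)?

pCO2 = 275 μatm

α₀ = 1 / (1 + K1/[H⁺] + K1K2/[H⁺]²) = 1 / (1 + 10^+2.20 + 10^+1.32)
   = 1 / (1 + 158.49 + 20.893) = 1/180.38 = 0.005544
[CO2*] = α₀ × DIC = 0.005544 × 1.93 = 0.01070 mmol/kg = 10.70 μmol/kg
pCO2 = [CO2*]/KH = 1.070×10^-5 / 3.890×10^-2 = 275 μatm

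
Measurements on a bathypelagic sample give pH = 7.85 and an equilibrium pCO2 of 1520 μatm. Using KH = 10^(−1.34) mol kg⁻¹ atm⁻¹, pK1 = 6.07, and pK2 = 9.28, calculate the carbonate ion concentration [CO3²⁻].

[CO2*] = KH · pCO2 = 10^(−1.34) × 1520×10^-6 = 6.948×10^-5 mol/kg
α₀ = 1/(1 + K1/[H⁺] + K1K2/[H⁺]²) = 1/(1 + 10^+1.78 + 10^+0.35) = 0.01575
DIC = [CO2*]/α₀ = 6.948×10^-5 / 0.01575 = 4.411 mmol/kg
[CO3²⁻] = α₂·DIC; α₂ = 0.03526, so [CO3²⁻] = 0.03526 × 4.411 = 0.156 mmol/kg

[CO3²⁻] = 0.156 mmol/kg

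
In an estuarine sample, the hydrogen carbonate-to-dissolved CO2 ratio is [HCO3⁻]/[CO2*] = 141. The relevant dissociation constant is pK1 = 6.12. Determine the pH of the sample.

pH = 8.27

From K1 = [H⁺][HCO3⁻]/[CO2*]:  pH = pK1 + log₁₀([HCO3⁻]/[CO2*])
log₁₀(141) = +2.149
pH = 6.12 + (+2.149) = 8.27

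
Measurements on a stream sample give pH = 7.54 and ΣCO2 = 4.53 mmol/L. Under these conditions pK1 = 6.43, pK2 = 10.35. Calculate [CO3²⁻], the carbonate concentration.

α₂ = 1 / (1 + [H⁺]/K2 + [H⁺]²/(K1K2)) = 1 / (1 + 10^+2.81 + 10^+1.70)
   = 1 / (1 + 645.65 + 50.119) = 1/696.77 = 0.001435
[CO3²⁻] = α₂ × DIC = 0.001435 × 4.53 = 0.00650 mmol/L = 6.50 μmol/L

[CO3²⁻] = 6.50 μmol/L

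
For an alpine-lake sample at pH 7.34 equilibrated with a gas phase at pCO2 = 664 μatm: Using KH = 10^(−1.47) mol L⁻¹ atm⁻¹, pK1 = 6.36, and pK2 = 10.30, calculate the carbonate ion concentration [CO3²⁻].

[CO2*] = KH · pCO2 = 10^(−1.47) × 664×10^-6 = 2.250×10^-5 mol/L
α₀ = 1/(1 + K1/[H⁺] + K1K2/[H⁺]²) = 1/(1 + 10^+0.98 + 10^-1.98) = 0.09469
DIC = [CO2*]/α₀ = 2.250×10^-5 / 0.09469 = 0.2376 mmol/L
[CO3²⁻] = α₂·DIC; α₂ = 0.0009916, so [CO3²⁻] = 0.0009916 × 0.2376 = 0.000236 mmol/L = 0.236 μmol/L

[CO3²⁻] = 0.236 μmol/L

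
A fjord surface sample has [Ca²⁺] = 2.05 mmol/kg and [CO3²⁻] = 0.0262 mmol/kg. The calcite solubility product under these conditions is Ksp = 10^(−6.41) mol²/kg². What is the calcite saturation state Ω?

Ksp = 10^(−6.41) = 3.890×10^-7
Ω = [Ca²⁺][CO3²⁻]/Ksp = (2.05×10^-3)(0.0262×10^-3) / 3.890×10^-7 = 0.138

Ω = 0.138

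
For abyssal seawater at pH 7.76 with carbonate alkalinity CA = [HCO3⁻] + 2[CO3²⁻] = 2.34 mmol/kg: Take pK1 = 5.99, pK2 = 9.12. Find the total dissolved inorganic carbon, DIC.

DIC = 2.28 mmol/kg

CA = [HCO3⁻] + 2[CO3²⁻] = (α₁ + 2α₂)·DIC
At pH 7.76: [H⁺]/K1 = 10^-1.77 = 0.016982, K2/[H⁺] = 10^-1.36 = 0.043652
α₁ = 1/(1 + 0.016982 + 0.043652) = 1/1.0606 = 0.9428; α₂ = α₁·K2/[H⁺] = 0.04116
α₁ + 2α₂ = 1.0251
DIC = CA / (α₁ + 2α₂) = 2.34 / 1.0251 = 2.28 mmol/kg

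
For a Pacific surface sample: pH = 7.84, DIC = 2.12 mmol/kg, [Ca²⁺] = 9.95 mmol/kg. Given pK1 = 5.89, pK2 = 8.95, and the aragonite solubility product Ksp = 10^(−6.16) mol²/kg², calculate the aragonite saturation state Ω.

Ω = 2.17

α₂ = 1 / (1 + [H⁺]/K2 + [H⁺]²/(K1K2)) = 1 / (1 + 10^+1.11 + 10^-0.84)
   = 1 / (1 + 12.882 + 0.14454) = 1/14.027 = 0.07129
[CO3²⁻] = α₂ × DIC = 0.07129 × 2.12 = 0.1511 mmol/kg
Ksp = 10^(−6.16) = 6.918×10^-7
Ω = [Ca²⁺][CO3²⁻]/Ksp = (9.95×10^-3)(1.511×10^-4) / 6.918×10^-7 = 2.17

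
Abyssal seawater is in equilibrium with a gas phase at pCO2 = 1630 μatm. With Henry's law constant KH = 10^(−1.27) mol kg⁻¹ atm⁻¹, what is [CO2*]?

[CO2*] = 87.5 μmol/kg

KH = 10^(−1.27) = 5.370×10^-2 mol kg⁻¹ atm⁻¹
[CO2*] = KH · pCO2 = 5.370×10^-2 × 1630×10^-6 atm = 8.75×10^-5 mol/kg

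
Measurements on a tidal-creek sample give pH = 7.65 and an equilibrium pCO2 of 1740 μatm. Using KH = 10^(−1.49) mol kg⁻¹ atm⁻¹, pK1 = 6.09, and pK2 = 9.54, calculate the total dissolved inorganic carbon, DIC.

DIC = 2.13 mmol/kg

[CO2*] = KH · pCO2 = 10^(−1.49) × 1740×10^-6 = 5.631×10^-5 mol/kg
α₀ = 1/(1 + K1/[H⁺] + K1K2/[H⁺]²) = 1/(1 + 10^+1.56 + 10^-0.33) = 0.02647
DIC = [CO2*]/α₀ = 5.631×10^-5 / 0.02647 = 2.13 mmol/kg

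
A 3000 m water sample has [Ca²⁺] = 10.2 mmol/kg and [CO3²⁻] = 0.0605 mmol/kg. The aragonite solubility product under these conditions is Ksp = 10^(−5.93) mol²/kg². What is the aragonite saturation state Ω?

Ω = 0.525

Ksp = 10^(−5.93) = 1.175×10^-6
Ω = [Ca²⁺][CO3²⁻]/Ksp = (10.2×10^-3)(0.0605×10^-3) / 1.175×10^-6 = 0.525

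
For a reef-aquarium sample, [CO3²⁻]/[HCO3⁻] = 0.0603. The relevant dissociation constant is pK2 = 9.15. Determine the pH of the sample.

From K2 = [H⁺][CO3²⁻]/[HCO3⁻]:  pH = pK2 + log₁₀([CO3²⁻]/[HCO3⁻])
log₁₀(0.0603) = -1.220
pH = 9.15 + (-1.220) = 7.93

pH = 7.93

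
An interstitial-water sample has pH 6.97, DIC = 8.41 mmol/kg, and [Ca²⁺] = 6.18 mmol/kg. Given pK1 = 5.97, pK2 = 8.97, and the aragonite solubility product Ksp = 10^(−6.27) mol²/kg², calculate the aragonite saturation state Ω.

Ω = 0.872

α₂ = 1 / (1 + [H⁺]/K2 + [H⁺]²/(K1K2)) = 1 / (1 + 10^+2.00 + 10^+1.00)
   = 1 / (1 + 100.00 + 10.000) = 1/111.00 = 0.009009
[CO3²⁻] = α₂ × DIC = 0.009009 × 8.41 = 0.07577 mmol/kg
Ksp = 10^(−6.27) = 5.370×10^-7
Ω = [Ca²⁺][CO3²⁻]/Ksp = (6.18×10^-3)(7.577×10^-5) / 5.370×10^-7 = 0.872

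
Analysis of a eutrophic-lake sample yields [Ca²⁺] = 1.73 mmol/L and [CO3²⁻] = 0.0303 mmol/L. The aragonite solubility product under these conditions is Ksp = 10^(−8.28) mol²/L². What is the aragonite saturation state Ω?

Ω = 9.99

Ksp = 10^(−8.28) = 5.248×10^-9
Ω = [Ca²⁺][CO3²⁻]/Ksp = (1.73×10^-3)(0.0303×10^-3) / 5.248×10^-9 = 9.99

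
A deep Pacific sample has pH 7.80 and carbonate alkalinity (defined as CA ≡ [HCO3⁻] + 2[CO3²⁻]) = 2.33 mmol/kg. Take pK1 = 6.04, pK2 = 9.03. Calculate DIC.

CA = [HCO3⁻] + 2[CO3²⁻] = (α₁ + 2α₂)·DIC
At pH 7.80: [H⁺]/K1 = 10^-1.76 = 0.017378, K2/[H⁺] = 10^-1.23 = 0.058884
α₁ = 1/(1 + 0.017378 + 0.058884) = 1/1.0763 = 0.9291; α₂ = α₁·K2/[H⁺] = 0.05471
α₁ + 2α₂ = 1.0386
DIC = CA / (α₁ + 2α₂) = 2.33 / 1.0386 = 2.24 mmol/kg

DIC = 2.24 mmol/kg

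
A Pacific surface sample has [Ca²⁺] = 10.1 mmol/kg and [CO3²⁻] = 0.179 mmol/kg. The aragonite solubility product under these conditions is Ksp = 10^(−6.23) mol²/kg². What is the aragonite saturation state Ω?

Ksp = 10^(−6.23) = 5.888×10^-7
Ω = [Ca²⁺][CO3²⁻]/Ksp = (10.1×10^-3)(0.179×10^-3) / 5.888×10^-7 = 3.07

Ω = 3.07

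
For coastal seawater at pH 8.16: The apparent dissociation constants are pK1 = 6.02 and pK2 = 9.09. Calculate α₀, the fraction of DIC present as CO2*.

α₀ = 0.00644

α₀ = 1 / (1 + K1/[H⁺] + K1K2/[H⁺]²) = 1 / (1 + 10^+2.14 + 10^+1.21)
   = 1 / (1 + 138.04 + 16.218) = 1/155.26 = 0.006441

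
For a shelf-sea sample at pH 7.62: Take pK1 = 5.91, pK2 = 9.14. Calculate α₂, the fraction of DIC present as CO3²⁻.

α₂ = 0.0288

α₂ = 1 / (1 + [H⁺]/K2 + [H⁺]²/(K1K2)) = 1 / (1 + 10^+1.52 + 10^-0.19)
   = 1 / (1 + 33.113 + 0.64565) = 1/34.759 = 0.02877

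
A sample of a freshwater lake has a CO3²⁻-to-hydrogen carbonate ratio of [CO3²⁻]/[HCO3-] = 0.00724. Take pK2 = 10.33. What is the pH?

From K2 = [H⁺][CO3²⁻]/[HCO3-]:  pH = pK2 + log₁₀([CO3²⁻]/[HCO3-])
log₁₀(0.00724) = -2.140
pH = 10.33 + (-2.140) = 8.19

pH = 8.19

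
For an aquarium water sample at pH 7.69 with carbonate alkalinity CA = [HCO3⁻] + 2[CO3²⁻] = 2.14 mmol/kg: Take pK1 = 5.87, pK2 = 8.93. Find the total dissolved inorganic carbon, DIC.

DIC = 2.06 mmol/kg

CA = [HCO3⁻] + 2[CO3²⁻] = (α₁ + 2α₂)·DIC
At pH 7.69: [H⁺]/K1 = 10^-1.82 = 0.015136, K2/[H⁺] = 10^-1.24 = 0.057544
α₁ = 1/(1 + 0.015136 + 0.057544) = 1/1.0727 = 0.9322; α₂ = α₁·K2/[H⁺] = 0.05365
α₁ + 2α₂ = 1.0395
DIC = CA / (α₁ + 2α₂) = 2.14 / 1.0395 = 2.06 mmol/kg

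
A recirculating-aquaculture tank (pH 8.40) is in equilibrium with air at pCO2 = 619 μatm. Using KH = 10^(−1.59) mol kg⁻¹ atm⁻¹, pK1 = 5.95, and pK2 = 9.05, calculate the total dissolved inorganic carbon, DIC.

DIC = 5.50 mmol/kg

[CO2*] = KH · pCO2 = 10^(−1.59) × 619×10^-6 = 1.591×10^-5 mol/kg
α₀ = 1/(1 + K1/[H⁺] + K1K2/[H⁺]²) = 1/(1 + 10^+2.45 + 10^+1.80) = 0.002891
DIC = [CO2*]/α₀ = 1.591×10^-5 / 0.002891 = 5.50 mmol/kg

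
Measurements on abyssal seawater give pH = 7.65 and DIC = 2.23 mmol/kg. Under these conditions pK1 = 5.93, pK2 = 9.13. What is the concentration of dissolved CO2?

[CO2*] = 0.0404 mmol/kg

α₀ = 1 / (1 + K1/[H⁺] + K1K2/[H⁺]²) = 1 / (1 + 10^+1.72 + 10^+0.24)
   = 1 / (1 + 52.481 + 1.7378) = 1/55.219 = 0.01811
[CO2*] = α₀ × DIC = 0.01811 × 2.23 = 0.0404 mmol/kg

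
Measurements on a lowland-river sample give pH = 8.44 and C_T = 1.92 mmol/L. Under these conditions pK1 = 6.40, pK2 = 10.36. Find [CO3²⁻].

α₂ = 1 / (1 + [H⁺]/K2 + [H⁺]²/(K1K2)) = 1 / (1 + 10^+1.92 + 10^-0.12)
   = 1 / (1 + 83.176 + 0.75858) = 1/84.935 = 0.01177
[CO3²⁻] = α₂ × DIC = 0.01177 × 1.92 = 0.0226 mmol/L

[CO3²⁻] = 0.0226 mmol/L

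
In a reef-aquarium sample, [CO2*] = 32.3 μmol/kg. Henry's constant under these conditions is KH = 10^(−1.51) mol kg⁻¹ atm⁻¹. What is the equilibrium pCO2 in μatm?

KH = 10^(−1.51) = 3.090×10^-2 mol kg⁻¹ atm⁻¹
pCO2 = [CO2*]/KH = 32.3×10^-6 / 3.090×10^-2 = 1.05×10^-3 atm = 1050 μatm

pCO2 = 1050 μatm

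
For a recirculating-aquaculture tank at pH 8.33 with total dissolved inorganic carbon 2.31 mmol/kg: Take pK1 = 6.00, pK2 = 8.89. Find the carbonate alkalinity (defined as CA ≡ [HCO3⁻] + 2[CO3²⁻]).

CA = 2.80 mmol/kg

CA = [HCO3⁻] + 2[CO3²⁻] = (α₁ + 2α₂)·DIC
At pH 8.33: [H⁺]/K1 = 10^-2.33 = 0.0046774, K2/[H⁺] = 10^-0.56 = 0.27542
α₁ = 1/(1 + 0.0046774 + 0.27542) = 1/1.2801 = 0.7812; α₂ = α₁·K2/[H⁺] = 0.2152
α₁ + 2α₂ = 1.2115
CA = 1.2115 × 2.31 = 2.80 mmol/kg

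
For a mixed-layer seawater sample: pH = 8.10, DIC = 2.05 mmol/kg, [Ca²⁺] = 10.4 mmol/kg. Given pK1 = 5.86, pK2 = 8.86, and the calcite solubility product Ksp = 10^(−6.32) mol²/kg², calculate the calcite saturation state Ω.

Ω = 6.56

α₂ = 1 / (1 + [H⁺]/K2 + [H⁺]²/(K1K2)) = 1 / (1 + 10^+0.76 + 10^-1.48)
   = 1 / (1 + 5.7544 + 0.033113) = 1/6.7875 = 0.1473
[CO3²⁻] = α₂ × DIC = 0.1473 × 2.05 = 0.3020 mmol/kg
Ksp = 10^(−6.32) = 4.786×10^-7
Ω = [Ca²⁺][CO3²⁻]/Ksp = (10.4×10^-3)(3.020×10^-4) / 4.786×10^-7 = 6.56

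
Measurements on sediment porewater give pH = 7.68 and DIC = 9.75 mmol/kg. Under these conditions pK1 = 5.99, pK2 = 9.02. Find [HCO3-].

[HCO3⁻] = 9.15 mmol/kg

α₁ = 1 / (1 + [H⁺]/K1 + K2/[H⁺]) = 1 / (1 + 10^-1.69 + 10^-1.34)
   = 1 / (1 + 0.020417 + 0.045709) = 1/1.0661 = 0.9380
[HCO3⁻] = α₁ × DIC = 0.9380 × 9.75 = 9.15 mmol/kg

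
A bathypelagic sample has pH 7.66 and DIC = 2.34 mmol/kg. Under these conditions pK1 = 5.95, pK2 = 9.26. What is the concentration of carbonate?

[CO3²⁻] = 0.0563 mmol/kg

α₂ = 1 / (1 + [H⁺]/K2 + [H⁺]²/(K1K2)) = 1 / (1 + 10^+1.60 + 10^-0.11)
   = 1 / (1 + 39.811 + 0.77625) = 1/41.587 = 0.02405
[CO3²⁻] = α₂ × DIC = 0.02405 × 2.34 = 0.0563 mmol/kg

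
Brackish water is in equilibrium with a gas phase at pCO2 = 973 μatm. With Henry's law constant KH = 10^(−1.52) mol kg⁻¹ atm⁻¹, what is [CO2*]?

[CO2*] = 29.4 μmol/kg

KH = 10^(−1.52) = 3.020×10^-2 mol kg⁻¹ atm⁻¹
[CO2*] = KH · pCO2 = 3.020×10^-2 × 973×10^-6 atm = 2.94×10^-5 mol/kg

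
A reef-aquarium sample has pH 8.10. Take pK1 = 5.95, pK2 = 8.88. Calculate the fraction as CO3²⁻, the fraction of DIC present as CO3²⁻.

α₂ = 0.141

α₂ = 1 / (1 + [H⁺]/K2 + [H⁺]²/(K1K2)) = 1 / (1 + 10^+0.78 + 10^-1.37)
   = 1 / (1 + 6.0256 + 0.042658) = 1/7.0683 = 0.1415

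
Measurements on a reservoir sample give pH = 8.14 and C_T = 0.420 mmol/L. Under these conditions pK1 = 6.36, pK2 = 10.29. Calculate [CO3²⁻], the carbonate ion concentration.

[CO3²⁻] = 2.90 μmol/L

α₂ = 1 / (1 + [H⁺]/K2 + [H⁺]²/(K1K2)) = 1 / (1 + 10^+2.15 + 10^+0.37)
   = 1 / (1 + 141.25 + 2.3442) = 1/144.60 = 0.006916
[CO3²⁻] = α₂ × DIC = 0.006916 × 0.420 = 0.00290 mmol/L = 2.90 μmol/L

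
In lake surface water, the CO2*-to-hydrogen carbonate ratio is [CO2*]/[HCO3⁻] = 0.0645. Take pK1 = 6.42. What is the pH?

pH = 7.61

From K1 = [H⁺][HCO3⁻]/[CO2*]:  pH = pK1 − log₁₀([CO2*]/[HCO3⁻])
log₁₀(0.0645) = -1.190
pH = 6.42 − (-1.190) = 7.61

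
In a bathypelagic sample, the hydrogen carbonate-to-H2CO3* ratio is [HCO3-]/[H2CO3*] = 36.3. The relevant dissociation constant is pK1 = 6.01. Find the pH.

pH = 7.57

From K1 = [H⁺][HCO3-]/[H2CO3*]:  pH = pK1 + log₁₀([HCO3-]/[H2CO3*])
log₁₀(36.3) = +1.560
pH = 6.01 + (+1.560) = 7.57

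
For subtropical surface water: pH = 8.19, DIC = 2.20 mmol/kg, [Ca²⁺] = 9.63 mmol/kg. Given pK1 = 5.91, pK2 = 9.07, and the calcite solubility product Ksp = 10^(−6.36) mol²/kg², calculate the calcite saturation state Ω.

α₂ = 1 / (1 + [H⁺]/K2 + [H⁺]²/(K1K2)) = 1 / (1 + 10^+0.88 + 10^-1.40)
   = 1 / (1 + 7.5858 + 0.039811) = 1/8.6256 = 0.1159
[CO3²⁻] = α₂ × DIC = 0.1159 × 2.20 = 0.2551 mmol/kg
Ksp = 10^(−6.36) = 4.365×10^-7
Ω = [Ca²⁺][CO3²⁻]/Ksp = (9.63×10^-3)(2.551×10^-4) / 4.365×10^-7 = 5.63

Ω = 5.63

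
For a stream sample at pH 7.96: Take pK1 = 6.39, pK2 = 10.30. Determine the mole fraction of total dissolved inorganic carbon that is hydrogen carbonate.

α₁ = 1 / (1 + [H⁺]/K1 + K2/[H⁺]) = 1 / (1 + 10^-1.57 + 10^-2.34)
   = 1 / (1 + 0.026915 + 0.0045709) = 1/1.0315 = 0.9695

α₁ = 0.969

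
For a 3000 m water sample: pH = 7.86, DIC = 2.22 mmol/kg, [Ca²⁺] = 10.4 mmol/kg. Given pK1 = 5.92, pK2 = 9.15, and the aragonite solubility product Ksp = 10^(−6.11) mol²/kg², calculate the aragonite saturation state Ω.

α₂ = 1 / (1 + [H⁺]/K2 + [H⁺]²/(K1K2)) = 1 / (1 + 10^+1.29 + 10^-0.65)
   = 1 / (1 + 19.498 + 0.22387) = 1/20.722 = 0.04826
[CO3²⁻] = α₂ × DIC = 0.04826 × 2.22 = 0.1071 mmol/kg
Ksp = 10^(−6.11) = 7.762×10^-7
Ω = [Ca²⁺][CO3²⁻]/Ksp = (10.4×10^-3)(1.071×10^-4) / 7.762×10^-7 = 1.44

Ω = 1.44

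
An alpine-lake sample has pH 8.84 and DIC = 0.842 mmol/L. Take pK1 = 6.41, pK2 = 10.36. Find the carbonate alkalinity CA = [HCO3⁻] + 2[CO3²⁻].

CA = 0.864 mmol/L

CA = [HCO3⁻] + 2[CO3²⁻] = (α₁ + 2α₂)·DIC
At pH 8.84: [H⁺]/K1 = 10^-2.43 = 0.0037154, K2/[H⁺] = 10^-1.52 = 0.030200
α₁ = 1/(1 + 0.0037154 + 0.030200) = 1/1.0339 = 0.9672; α₂ = α₁·K2/[H⁺] = 0.02921
α₁ + 2α₂ = 1.0256
CA = 1.0256 × 0.842 = 0.864 mmol/L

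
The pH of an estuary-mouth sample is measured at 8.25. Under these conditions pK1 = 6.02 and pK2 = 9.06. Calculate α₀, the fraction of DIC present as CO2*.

α₀ = 1 / (1 + K1/[H⁺] + K1K2/[H⁺]²) = 1 / (1 + 10^+2.23 + 10^+1.42)
   = 1 / (1 + 169.82 + 26.303) = 1/197.13 = 0.005073

α₀ = 0.00507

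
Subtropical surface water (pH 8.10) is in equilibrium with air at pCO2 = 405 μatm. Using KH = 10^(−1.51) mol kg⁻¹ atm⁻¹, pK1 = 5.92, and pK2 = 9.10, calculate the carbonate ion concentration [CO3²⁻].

[CO2*] = KH · pCO2 = 10^(−1.51) × 405×10^-6 = 1.252×10^-5 mol/kg
α₀ = 1/(1 + K1/[H⁺] + K1K2/[H⁺]²) = 1/(1 + 10^+2.18 + 10^+1.18) = 0.005970
DIC = [CO2*]/α₀ = 1.252×10^-5 / 0.005970 = 2.096 mmol/kg
[CO3²⁻] = α₂·DIC; α₂ = 0.09037, so [CO3²⁻] = 0.09037 × 2.096 = 0.189 mmol/kg

[CO3²⁻] = 0.189 mmol/kg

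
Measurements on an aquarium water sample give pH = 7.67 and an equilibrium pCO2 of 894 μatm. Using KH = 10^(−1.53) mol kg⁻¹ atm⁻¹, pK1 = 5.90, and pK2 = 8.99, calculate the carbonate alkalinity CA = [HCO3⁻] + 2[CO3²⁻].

CA = 1.70 mmol/kg

[CO2*] = KH · pCO2 = 10^(−1.53) × 894×10^-6 = 2.638×10^-5 mol/kg
α₀ = 1/(1 + K1/[H⁺] + K1K2/[H⁺]²) = 1/(1 + 10^+1.77 + 10^+0.45) = 0.01595
DIC = [CO2*]/α₀ = 2.638×10^-5 / 0.01595 = 1.654 mmol/kg
CA = (α₁ + 2α₂)·DIC = (0.9391 + 2×0.04495) × 1.654 = 1.70 mmol/kg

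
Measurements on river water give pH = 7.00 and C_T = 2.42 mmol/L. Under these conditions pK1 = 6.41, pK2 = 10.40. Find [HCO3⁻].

α₁ = 1 / (1 + [H⁺]/K1 + K2/[H⁺]) = 1 / (1 + 10^-0.59 + 10^-3.40)
   = 1 / (1 + 0.25704 + 0.00039811) = 1/1.2574 = 0.7953
[HCO3⁻] = α₁ × DIC = 0.7953 × 2.42 = 1.92 mmol/L

[HCO3⁻] = 1.92 mmol/L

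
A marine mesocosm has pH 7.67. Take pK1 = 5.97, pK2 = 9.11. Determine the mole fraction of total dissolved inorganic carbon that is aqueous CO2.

α₀ = 1 / (1 + K1/[H⁺] + K1K2/[H⁺]²) = 1 / (1 + 10^+1.70 + 10^+0.26)
   = 1 / (1 + 50.119 + 1.8197) = 1/52.938 = 0.01889

α₀ = 0.0189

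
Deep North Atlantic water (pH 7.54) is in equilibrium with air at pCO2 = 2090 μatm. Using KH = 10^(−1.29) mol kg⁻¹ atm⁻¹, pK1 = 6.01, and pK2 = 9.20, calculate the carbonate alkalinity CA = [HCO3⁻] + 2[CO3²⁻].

[CO2*] = KH · pCO2 = 10^(−1.29) × 2090×10^-6 = 1.072×10^-4 mol/kg
α₀ = 1/(1 + K1/[H⁺] + K1K2/[H⁺]²) = 1/(1 + 10^+1.53 + 10^-0.13) = 0.02807
DIC = [CO2*]/α₀ = 1.072×10^-4 / 0.02807 = 3.819 mmol/kg
CA = (α₁ + 2α₂)·DIC = (0.9511 + 2×0.02081) × 3.819 = 3.79 mmol/kg

CA = 3.79 mmol/kg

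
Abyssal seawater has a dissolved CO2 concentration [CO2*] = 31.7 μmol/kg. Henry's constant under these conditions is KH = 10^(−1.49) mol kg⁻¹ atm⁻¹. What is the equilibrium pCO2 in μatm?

KH = 10^(−1.49) = 3.236×10^-2 mol kg⁻¹ atm⁻¹
pCO2 = [CO2*]/KH = 31.7×10^-6 / 3.236×10^-2 = 9.80×10^-4 atm = 980 μatm

pCO2 = 980 μatm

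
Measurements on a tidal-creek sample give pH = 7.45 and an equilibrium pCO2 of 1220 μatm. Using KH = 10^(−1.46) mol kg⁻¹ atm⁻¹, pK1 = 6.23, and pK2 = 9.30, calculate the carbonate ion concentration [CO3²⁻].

[CO3²⁻] = 9.92 μmol/kg

[CO2*] = KH · pCO2 = 10^(−1.46) × 1220×10^-6 = 4.230×10^-5 mol/kg
α₀ = 1/(1 + K1/[H⁺] + K1K2/[H⁺]²) = 1/(1 + 10^+1.22 + 10^-0.63) = 0.05608
DIC = [CO2*]/α₀ = 4.230×10^-5 / 0.05608 = 0.7543 mmol/kg
[CO3²⁻] = α₂·DIC; α₂ = 0.01315, so [CO3²⁻] = 0.01315 × 0.7543 = 0.00992 mmol/kg = 9.92 μmol/kg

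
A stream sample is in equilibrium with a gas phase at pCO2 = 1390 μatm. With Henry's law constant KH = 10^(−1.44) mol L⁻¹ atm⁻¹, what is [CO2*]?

KH = 10^(−1.44) = 3.631×10^-2 mol L⁻¹ atm⁻¹
[CO2*] = KH · pCO2 = 3.631×10^-2 × 1390×10^-6 atm = 5.05×10^-5 mol/L

[CO2*] = 50.5 μmol/L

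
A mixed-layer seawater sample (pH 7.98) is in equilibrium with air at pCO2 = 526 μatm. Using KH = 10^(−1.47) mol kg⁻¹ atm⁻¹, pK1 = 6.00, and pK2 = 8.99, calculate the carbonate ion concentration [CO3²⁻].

[CO2*] = KH · pCO2 = 10^(−1.47) × 526×10^-6 = 1.782×10^-5 mol/kg
α₀ = 1/(1 + K1/[H⁺] + K1K2/[H⁺]²) = 1/(1 + 10^+1.98 + 10^+0.97) = 0.009449
DIC = [CO2*]/α₀ = 1.782×10^-5 / 0.009449 = 1.886 mmol/kg
[CO3²⁻] = α₂·DIC; α₂ = 0.08818, so [CO3²⁻] = 0.08818 × 1.886 = 0.166 mmol/kg

[CO3²⁻] = 0.166 mmol/kg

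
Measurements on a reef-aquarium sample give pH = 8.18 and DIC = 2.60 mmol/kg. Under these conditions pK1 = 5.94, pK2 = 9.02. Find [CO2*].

[CO2*] = 13.0 μmol/kg

α₀ = 1 / (1 + K1/[H⁺] + K1K2/[H⁺]²) = 1 / (1 + 10^+2.24 + 10^+1.40)
   = 1 / (1 + 173.78 + 25.119) = 1/199.90 = 0.005003
[CO2*] = α₀ × DIC = 0.005003 × 2.60 = 0.0130 mmol/kg = 13.0 μmol/kg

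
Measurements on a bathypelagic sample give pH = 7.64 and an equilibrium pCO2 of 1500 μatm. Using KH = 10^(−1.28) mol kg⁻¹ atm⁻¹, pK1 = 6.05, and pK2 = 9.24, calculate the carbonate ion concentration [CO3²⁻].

[CO2*] = KH · pCO2 = 10^(−1.28) × 1500×10^-6 = 7.872×10^-5 mol/kg
α₀ = 1/(1 + K1/[H⁺] + K1K2/[H⁺]²) = 1/(1 + 10^+1.59 + 10^-0.01) = 0.02446
DIC = [CO2*]/α₀ = 7.872×10^-5 / 0.02446 = 3.218 mmol/kg
[CO3²⁻] = α₂·DIC; α₂ = 0.02390, so [CO3²⁻] = 0.02390 × 3.218 = 0.0769 mmol/kg

[CO3²⁻] = 0.0769 mmol/kg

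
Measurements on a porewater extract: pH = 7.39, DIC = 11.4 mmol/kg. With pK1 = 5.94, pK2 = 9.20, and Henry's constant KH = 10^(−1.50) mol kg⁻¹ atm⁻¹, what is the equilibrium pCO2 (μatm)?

α₀ = 1 / (1 + K1/[H⁺] + K1K2/[H⁺]²) = 1 / (1 + 10^+1.45 + 10^-0.36)
   = 1 / (1 + 28.184 + 0.43652) = 1/29.620 = 0.03376
[CO2*] = α₀ × DIC = 0.03376 × 11.4 = 0.3849 mmol/kg
pCO2 = [CO2*]/KH = 3.849×10^-4 / 3.162×10^-2 = 1.22×10^4 μatm

pCO2 = 1.22×10^4 μatm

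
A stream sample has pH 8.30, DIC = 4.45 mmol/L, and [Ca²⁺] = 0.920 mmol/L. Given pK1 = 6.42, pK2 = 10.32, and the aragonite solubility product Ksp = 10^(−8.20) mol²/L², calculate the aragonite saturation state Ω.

Ω = 6.06

α₂ = 1 / (1 + [H⁺]/K2 + [H⁺]²/(K1K2)) = 1 / (1 + 10^+2.02 + 10^+0.14)
   = 1 / (1 + 104.71 + 1.3804) = 1/107.09 = 0.009338
[CO3²⁻] = α₂ × DIC = 0.009338 × 4.45 = 0.04155 mmol/L
Ksp = 10^(−8.20) = 6.310×10^-9
Ω = [Ca²⁺][CO3²⁻]/Ksp = (0.920×10^-3)(4.155×10^-5) / 6.310×10^-9 = 6.06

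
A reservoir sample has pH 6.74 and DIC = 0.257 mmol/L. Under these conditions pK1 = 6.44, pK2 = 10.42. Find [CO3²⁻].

[CO3²⁻] = 0.0358 μmol/L

α₂ = 1 / (1 + [H⁺]/K2 + [H⁺]²/(K1K2)) = 1 / (1 + 10^+3.68 + 10^+3.38)
   = 1 / (1 + 4786.3 + 2398.8) = 1/7186.1 = 0.0001392
[CO3²⁻] = α₂ × DIC = 0.0001392 × 0.257 = 3.58×10^-5 mmol/L = 0.0358 μmol/L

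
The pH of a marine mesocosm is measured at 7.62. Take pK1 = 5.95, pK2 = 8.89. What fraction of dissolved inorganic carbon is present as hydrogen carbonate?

α₁ = 1 / (1 + [H⁺]/K1 + K2/[H⁺]) = 1 / (1 + 10^-1.67 + 10^-1.27)
   = 1 / (1 + 0.021380 + 0.053703) = 1/1.0751 = 0.9302

α₁ = 0.930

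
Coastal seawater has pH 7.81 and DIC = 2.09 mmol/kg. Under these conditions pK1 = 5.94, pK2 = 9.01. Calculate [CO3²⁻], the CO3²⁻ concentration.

[CO3²⁻] = 0.122 mmol/kg

α₂ = 1 / (1 + [H⁺]/K2 + [H⁺]²/(K1K2)) = 1 / (1 + 10^+1.20 + 10^-0.67)
   = 1 / (1 + 15.849 + 0.21380) = 1/17.063 = 0.05861
[CO3²⁻] = α₂ × DIC = 0.05861 × 2.09 = 0.122 mmol/kg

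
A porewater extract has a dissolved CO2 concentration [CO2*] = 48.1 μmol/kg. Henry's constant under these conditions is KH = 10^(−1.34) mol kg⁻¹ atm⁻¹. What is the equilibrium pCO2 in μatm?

KH = 10^(−1.34) = 4.571×10^-2 mol kg⁻¹ atm⁻¹
pCO2 = [CO2*]/KH = 48.1×10^-6 / 4.571×10^-2 = 1.05×10^-3 atm = 1050 μatm

pCO2 = 1050 μatm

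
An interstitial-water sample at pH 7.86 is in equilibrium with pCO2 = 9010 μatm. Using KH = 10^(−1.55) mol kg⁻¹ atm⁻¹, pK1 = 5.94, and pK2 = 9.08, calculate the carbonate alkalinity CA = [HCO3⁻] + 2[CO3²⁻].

CA = 23.7 mmol/kg

[CO2*] = KH · pCO2 = 10^(−1.55) × 9010×10^-6 = 2.539×10^-4 mol/kg
α₀ = 1/(1 + K1/[H⁺] + K1K2/[H⁺]²) = 1/(1 + 10^+1.92 + 10^+0.70) = 0.01121
DIC = [CO2*]/α₀ = 2.539×10^-4 / 0.01121 = 22.65 mmol/kg
CA = (α₁ + 2α₂)·DIC = (0.9326 + 2×0.05619) × 22.65 = 23.7 mmol/kg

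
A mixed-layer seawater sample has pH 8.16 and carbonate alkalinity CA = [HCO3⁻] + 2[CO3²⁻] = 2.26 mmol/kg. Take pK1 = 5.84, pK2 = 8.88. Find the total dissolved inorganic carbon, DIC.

DIC = 1.96 mmol/kg

CA = [HCO3⁻] + 2[CO3²⁻] = (α₁ + 2α₂)·DIC
At pH 8.16: [H⁺]/K1 = 10^-2.32 = 0.0047863, K2/[H⁺] = 10^-0.72 = 0.19055
α₁ = 1/(1 + 0.0047863 + 0.19055) = 1/1.1953 = 0.8366; α₂ = α₁·K2/[H⁺] = 0.1594
α₁ + 2α₂ = 1.1554
DIC = CA / (α₁ + 2α₂) = 2.26 / 1.1554 = 1.96 mmol/kg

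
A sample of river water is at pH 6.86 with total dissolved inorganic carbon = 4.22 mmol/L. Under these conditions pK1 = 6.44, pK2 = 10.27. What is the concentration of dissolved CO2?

α₀ = 1 / (1 + K1/[H⁺] + K1K2/[H⁺]²) = 1 / (1 + 10^+0.42 + 10^-2.99)
   = 1 / (1 + 2.6303 + 0.0010233) = 1/3.6313 = 0.2754
[CO2*] = α₀ × DIC = 0.2754 × 4.22 = 1.16 mmol/L

[CO2*] = 1.16 mmol/L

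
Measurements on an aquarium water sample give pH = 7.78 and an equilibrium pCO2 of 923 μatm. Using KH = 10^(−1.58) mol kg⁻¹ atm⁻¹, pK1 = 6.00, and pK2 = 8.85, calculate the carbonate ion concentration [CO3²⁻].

[CO3²⁻] = 0.125 mmol/kg

[CO2*] = KH · pCO2 = 10^(−1.58) × 923×10^-6 = 2.428×10^-5 mol/kg
α₀ = 1/(1 + K1/[H⁺] + K1K2/[H⁺]²) = 1/(1 + 10^+1.78 + 10^+0.71) = 0.01506
DIC = [CO2*]/α₀ = 2.428×10^-5 / 0.01506 = 1.612 mmol/kg
[CO3²⁻] = α₂·DIC; α₂ = 0.07726, so [CO3²⁻] = 0.07726 × 1.612 = 0.125 mmol/kg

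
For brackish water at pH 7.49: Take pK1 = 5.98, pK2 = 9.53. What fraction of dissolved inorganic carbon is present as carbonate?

α₂ = 1 / (1 + [H⁺]/K2 + [H⁺]²/(K1K2)) = 1 / (1 + 10^+2.04 + 10^+0.53)
   = 1 / (1 + 109.65 + 3.3884) = 1/114.04 = 0.008769

α₂ = 0.00877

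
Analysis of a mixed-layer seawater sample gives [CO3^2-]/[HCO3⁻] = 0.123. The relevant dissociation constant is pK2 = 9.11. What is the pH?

pH = 8.20

From K2 = [H⁺][CO3^2-]/[HCO3⁻]:  pH = pK2 + log₁₀([CO3^2-]/[HCO3⁻])
log₁₀(0.123) = -0.910
pH = 9.11 + (-0.910) = 8.20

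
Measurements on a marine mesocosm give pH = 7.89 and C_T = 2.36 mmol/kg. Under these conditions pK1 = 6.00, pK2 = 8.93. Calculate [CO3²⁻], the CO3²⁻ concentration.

[CO3²⁻] = 0.195 mmol/kg

α₂ = 1 / (1 + [H⁺]/K2 + [H⁺]²/(K1K2)) = 1 / (1 + 10^+1.04 + 10^-0.85)
   = 1 / (1 + 10.965 + 0.14125) = 1/12.106 = 0.08260
[CO3²⁻] = α₂ × DIC = 0.08260 × 2.36 = 0.195 mmol/kg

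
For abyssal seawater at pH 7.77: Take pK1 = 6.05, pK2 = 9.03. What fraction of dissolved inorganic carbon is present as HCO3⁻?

α₁ = 0.931

α₁ = 1 / (1 + [H⁺]/K1 + K2/[H⁺]) = 1 / (1 + 10^-1.72 + 10^-1.26)
   = 1 / (1 + 0.019055 + 0.054954) = 1/1.0740 = 0.9311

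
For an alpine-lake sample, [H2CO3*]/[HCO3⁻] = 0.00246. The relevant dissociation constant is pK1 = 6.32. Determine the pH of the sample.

pH = 8.93

From K1 = [H⁺][HCO3⁻]/[H2CO3*]:  pH = pK1 − log₁₀([H2CO3*]/[HCO3⁻])
log₁₀(0.00246) = -2.609
pH = 6.32 − (-2.609) = 8.93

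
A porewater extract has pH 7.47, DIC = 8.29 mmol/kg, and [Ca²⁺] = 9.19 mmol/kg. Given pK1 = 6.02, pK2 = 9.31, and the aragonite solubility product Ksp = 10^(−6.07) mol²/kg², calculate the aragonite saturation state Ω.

Ω = 1.23

α₂ = 1 / (1 + [H⁺]/K2 + [H⁺]²/(K1K2)) = 1 / (1 + 10^+1.84 + 10^+0.39)
   = 1 / (1 + 69.183 + 2.4547) = 1/72.638 = 0.01377
[CO3²⁻] = α₂ × DIC = 0.01377 × 8.29 = 0.1141 mmol/kg
Ksp = 10^(−6.07) = 8.511×10^-7
Ω = [Ca²⁺][CO3²⁻]/Ksp = (9.19×10^-3)(1.141×10^-4) / 8.511×10^-7 = 1.23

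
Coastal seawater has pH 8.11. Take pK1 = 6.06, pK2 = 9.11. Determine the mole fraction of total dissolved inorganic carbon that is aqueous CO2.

α₀ = 1 / (1 + K1/[H⁺] + K1K2/[H⁺]²) = 1 / (1 + 10^+2.05 + 10^+1.05)
   = 1 / (1 + 112.20 + 11.220) = 1/124.42 = 0.008037

α₀ = 0.00804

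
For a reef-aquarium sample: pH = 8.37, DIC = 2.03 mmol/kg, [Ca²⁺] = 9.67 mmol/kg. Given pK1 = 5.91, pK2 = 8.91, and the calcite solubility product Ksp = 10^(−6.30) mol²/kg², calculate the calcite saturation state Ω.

α₂ = 1 / (1 + [H⁺]/K2 + [H⁺]²/(K1K2)) = 1 / (1 + 10^+0.54 + 10^-1.92)
   = 1 / (1 + 3.4674 + 0.012023) = 1/4.4794 = 0.2232
[CO3²⁻] = α₂ × DIC = 0.2232 × 2.03 = 0.4532 mmol/kg
Ksp = 10^(−6.30) = 5.012×10^-7
Ω = [Ca²⁺][CO3²⁻]/Ksp = (9.67×10^-3)(4.532×10^-4) / 5.012×10^-7 = 8.74

Ω = 8.74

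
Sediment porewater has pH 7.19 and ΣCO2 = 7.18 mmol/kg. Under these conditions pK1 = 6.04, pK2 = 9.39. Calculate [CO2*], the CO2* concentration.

α₀ = 1 / (1 + K1/[H⁺] + K1K2/[H⁺]²) = 1 / (1 + 10^+1.15 + 10^-1.05)
   = 1 / (1 + 14.125 + 0.089125) = 1/15.215 = 0.06573
[CO2*] = α₀ × DIC = 0.06573 × 7.18 = 0.472 mmol/kg

[CO2*] = 0.472 mmol/kg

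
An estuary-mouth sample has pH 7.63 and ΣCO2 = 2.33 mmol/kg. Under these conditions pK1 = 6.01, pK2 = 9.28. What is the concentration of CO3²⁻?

[CO3²⁻] = 0.0499 mmol/kg

α₂ = 1 / (1 + [H⁺]/K2 + [H⁺]²/(K1K2)) = 1 / (1 + 10^+1.65 + 10^+0.03)
   = 1 / (1 + 44.668 + 1.0715) = 1/46.740 = 0.02140
[CO3²⁻] = α₂ × DIC = 0.02140 × 2.33 = 0.0499 mmol/kg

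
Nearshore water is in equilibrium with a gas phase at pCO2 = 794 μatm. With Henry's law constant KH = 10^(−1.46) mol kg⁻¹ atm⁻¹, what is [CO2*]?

KH = 10^(−1.46) = 3.467×10^-2 mol kg⁻¹ atm⁻¹
[CO2*] = KH · pCO2 = 3.467×10^-2 × 794×10^-6 atm = 2.75×10^-5 mol/kg

[CO2*] = 27.5 μmol/kg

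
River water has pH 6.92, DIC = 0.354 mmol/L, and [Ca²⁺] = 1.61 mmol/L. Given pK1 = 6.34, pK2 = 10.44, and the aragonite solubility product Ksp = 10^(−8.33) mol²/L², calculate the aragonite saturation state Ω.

Ω = 0.0291

α₂ = 1 / (1 + [H⁺]/K2 + [H⁺]²/(K1K2)) = 1 / (1 + 10^+3.52 + 10^+2.94)
   = 1 / (1 + 3311.3 + 870.96) = 1/4183.3 = 0.0002390
[CO3²⁻] = α₂ × DIC = 0.0002390 × 0.354 = 8.462×10^-5 mmol/L = 0.08462 μmol/L
Ksp = 10^(−8.33) = 4.677×10^-9
Ω = [Ca²⁺][CO3²⁻]/Ksp = (1.61×10^-3)(8.462×10^-8) / 4.677×10^-9 = 0.0291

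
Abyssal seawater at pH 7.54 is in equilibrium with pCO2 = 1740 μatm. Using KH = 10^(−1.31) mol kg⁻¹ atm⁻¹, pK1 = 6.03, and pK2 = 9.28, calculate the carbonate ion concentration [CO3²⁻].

[CO2*] = KH · pCO2 = 10^(−1.31) × 1740×10^-6 = 8.522×10^-5 mol/kg
α₀ = 1/(1 + K1/[H⁺] + K1K2/[H⁺]²) = 1/(1 + 10^+1.51 + 10^-0.23) = 0.02946
DIC = [CO2*]/α₀ = 8.522×10^-5 / 0.02946 = 2.893 mmol/kg
[CO3²⁻] = α₂·DIC; α₂ = 0.01735, so [CO3²⁻] = 0.01735 × 2.893 = 0.0502 mmol/kg

[CO3²⁻] = 0.0502 mmol/kg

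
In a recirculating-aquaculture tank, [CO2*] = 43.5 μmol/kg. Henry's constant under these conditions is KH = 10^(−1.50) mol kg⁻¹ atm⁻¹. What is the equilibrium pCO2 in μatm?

pCO2 = 1380 μatm

KH = 10^(−1.50) = 3.162×10^-2 mol kg⁻¹ atm⁻¹
pCO2 = [CO2*]/KH = 43.5×10^-6 / 3.162×10^-2 = 1.38×10^-3 atm = 1380 μatm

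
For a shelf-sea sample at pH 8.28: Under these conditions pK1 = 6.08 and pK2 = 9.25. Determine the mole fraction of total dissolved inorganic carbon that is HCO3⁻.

α₁ = 1 / (1 + [H⁺]/K1 + K2/[H⁺]) = 1 / (1 + 10^-2.20 + 10^-0.97)
   = 1 / (1 + 0.0063096 + 0.10715) = 1/1.1135 = 0.8981

α₁ = 0.898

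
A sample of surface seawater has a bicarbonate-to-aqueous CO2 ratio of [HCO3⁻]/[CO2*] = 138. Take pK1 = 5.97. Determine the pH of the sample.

From K1 = [H⁺][HCO3⁻]/[CO2*]:  pH = pK1 + log₁₀([HCO3⁻]/[CO2*])
log₁₀(138) = +2.140
pH = 5.97 + (+2.140) = 8.11

pH = 8.11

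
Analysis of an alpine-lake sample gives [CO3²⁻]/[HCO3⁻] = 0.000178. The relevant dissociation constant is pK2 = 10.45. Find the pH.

pH = 6.70

From K2 = [H⁺][CO3²⁻]/[HCO3⁻]:  pH = pK2 + log₁₀([CO3²⁻]/[HCO3⁻])
log₁₀(0.000178) = -3.750
pH = 10.45 + (-3.750) = 6.70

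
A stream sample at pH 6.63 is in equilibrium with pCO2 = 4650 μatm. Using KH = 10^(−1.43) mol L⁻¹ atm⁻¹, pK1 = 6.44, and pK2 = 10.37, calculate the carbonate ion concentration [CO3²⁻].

[CO2*] = KH · pCO2 = 10^(−1.43) × 4650×10^-6 = 1.728×10^-4 mol/L
α₀ = 1/(1 + K1/[H⁺] + K1K2/[H⁺]²) = 1/(1 + 10^+0.19 + 10^-3.55) = 0.3923
DIC = [CO2*]/α₀ = 1.728×10^-4 / 0.3923 = 0.4404 mmol/L
[CO3²⁻] = α₂·DIC; α₂ = 0.0001106, so [CO3²⁻] = 0.0001106 × 0.4404 = 4.87×10^-5 mmol/L = 0.0487 μmol/L

[CO3²⁻] = 0.0487 μmol/L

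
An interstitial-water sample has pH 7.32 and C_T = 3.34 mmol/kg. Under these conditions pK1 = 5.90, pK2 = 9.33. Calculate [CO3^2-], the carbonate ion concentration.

α₂ = 1 / (1 + [H⁺]/K2 + [H⁺]²/(K1K2)) = 1 / (1 + 10^+2.01 + 10^+0.59)
   = 1 / (1 + 102.33 + 3.8905) = 1/107.22 = 0.009327
[CO3²⁻] = α₂ × DIC = 0.009327 × 3.34 = 0.0312 mmol/kg

[CO3²⁻] = 0.0312 mmol/kg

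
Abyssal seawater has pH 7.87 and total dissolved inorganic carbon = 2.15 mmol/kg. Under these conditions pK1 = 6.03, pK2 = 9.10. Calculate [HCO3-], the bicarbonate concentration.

α₁ = 1 / (1 + [H⁺]/K1 + K2/[H⁺]) = 1 / (1 + 10^-1.84 + 10^-1.23)
   = 1 / (1 + 0.014454 + 0.058884) = 1/1.0733 = 0.9317
[HCO3⁻] = α₁ × DIC = 0.9317 × 2.15 = 2.00 mmol/kg

[HCO3⁻] = 2.00 mmol/kg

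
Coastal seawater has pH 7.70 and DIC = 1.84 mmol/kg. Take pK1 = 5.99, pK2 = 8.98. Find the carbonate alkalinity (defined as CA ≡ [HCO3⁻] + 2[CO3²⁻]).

CA = [HCO3⁻] + 2[CO3²⁻] = (α₁ + 2α₂)·DIC
At pH 7.70: [H⁺]/K1 = 10^-1.71 = 0.019498, K2/[H⁺] = 10^-1.28 = 0.052481
α₁ = 1/(1 + 0.019498 + 0.052481) = 1/1.0720 = 0.9329; α₂ = α₁·K2/[H⁺] = 0.04896
α₁ + 2α₂ = 1.0308
CA = 1.0308 × 1.84 = 1.90 mmol/kg

CA = 1.90 mmol/kg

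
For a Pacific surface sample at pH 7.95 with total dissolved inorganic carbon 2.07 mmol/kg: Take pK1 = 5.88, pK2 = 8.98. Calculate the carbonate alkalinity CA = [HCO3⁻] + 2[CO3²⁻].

CA = [HCO3⁻] + 2[CO3²⁻] = (α₁ + 2α₂)·DIC
At pH 7.95: [H⁺]/K1 = 10^-2.07 = 0.0085114, K2/[H⁺] = 10^-1.03 = 0.093325
α₁ = 1/(1 + 0.0085114 + 0.093325) = 1/1.1018 = 0.9076; α₂ = α₁·K2/[H⁺] = 0.08470
α₁ + 2α₂ = 1.0770
CA = 1.0770 × 2.07 = 2.23 mmol/kg

CA = 2.23 mmol/kg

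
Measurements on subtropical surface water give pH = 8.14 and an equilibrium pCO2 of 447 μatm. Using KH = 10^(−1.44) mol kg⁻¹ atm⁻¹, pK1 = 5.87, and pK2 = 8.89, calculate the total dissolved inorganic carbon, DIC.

DIC = 3.58 mmol/kg

[CO2*] = KH · pCO2 = 10^(−1.44) × 447×10^-6 = 1.623×10^-5 mol/kg
α₀ = 1/(1 + K1/[H⁺] + K1K2/[H⁺]²) = 1/(1 + 10^+2.27 + 10^+1.52) = 0.004539
DIC = [CO2*]/α₀ = 1.623×10^-5 / 0.004539 = 3.58 mmol/kg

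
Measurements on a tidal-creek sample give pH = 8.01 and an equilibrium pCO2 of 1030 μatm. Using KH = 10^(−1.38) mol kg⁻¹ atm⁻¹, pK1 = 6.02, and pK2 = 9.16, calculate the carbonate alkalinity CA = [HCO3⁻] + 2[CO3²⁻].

[CO2*] = KH · pCO2 = 10^(−1.38) × 1030×10^-6 = 4.294×10^-5 mol/kg
α₀ = 1/(1 + K1/[H⁺] + K1K2/[H⁺]²) = 1/(1 + 10^+1.99 + 10^+0.84) = 0.009466
DIC = [CO2*]/α₀ = 4.294×10^-5 / 0.009466 = 4.536 mmol/kg
CA = (α₁ + 2α₂)·DIC = (0.9250 + 2×0.06549) × 4.536 = 4.79 mmol/kg

CA = 4.79 mmol/kg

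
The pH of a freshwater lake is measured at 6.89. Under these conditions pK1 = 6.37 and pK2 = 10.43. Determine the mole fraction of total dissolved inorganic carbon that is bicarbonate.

α₁ = 0.768

α₁ = 1 / (1 + [H⁺]/K1 + K2/[H⁺]) = 1 / (1 + 10^-0.52 + 10^-3.54)
   = 1 / (1 + 0.30200 + 0.00028840) = 1/1.3023 = 0.7679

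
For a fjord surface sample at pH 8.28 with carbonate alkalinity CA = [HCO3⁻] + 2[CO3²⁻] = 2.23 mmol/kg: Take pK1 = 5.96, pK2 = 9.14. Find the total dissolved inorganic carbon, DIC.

CA = [HCO3⁻] + 2[CO3²⁻] = (α₁ + 2α₂)·DIC
At pH 8.28: [H⁺]/K1 = 10^-2.32 = 0.0047863, K2/[H⁺] = 10^-0.86 = 0.13804
α₁ = 1/(1 + 0.0047863 + 0.13804) = 1/1.1428 = 0.8750; α₂ = α₁·K2/[H⁺] = 0.1208
α₁ + 2α₂ = 1.1166
DIC = CA / (α₁ + 2α₂) = 2.23 / 1.1166 = 2.00 mmol/kg

DIC = 2.00 mmol/kg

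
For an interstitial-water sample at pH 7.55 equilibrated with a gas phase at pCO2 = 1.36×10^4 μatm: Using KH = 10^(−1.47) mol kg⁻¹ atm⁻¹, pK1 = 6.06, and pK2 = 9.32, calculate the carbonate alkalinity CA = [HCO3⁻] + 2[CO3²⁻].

[CO2*] = KH · pCO2 = 10^(−1.47) × 1.36×10^4×10^-6 = 4.608×10^-4 mol/kg
α₀ = 1/(1 + K1/[H⁺] + K1K2/[H⁺]²) = 1/(1 + 10^+1.49 + 10^-0.28) = 0.03084
DIC = [CO2*]/α₀ = 4.608×10^-4 / 0.03084 = 14.94 mmol/kg
CA = (α₁ + 2α₂)·DIC = (0.9530 + 2×0.01618) × 14.94 = 14.7 mmol/kg

CA = 14.7 mmol/kg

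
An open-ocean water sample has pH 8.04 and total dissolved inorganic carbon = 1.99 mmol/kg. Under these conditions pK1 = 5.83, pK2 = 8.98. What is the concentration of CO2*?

[CO2*] = 10.9 μmol/kg

α₀ = 1 / (1 + K1/[H⁺] + K1K2/[H⁺]²) = 1 / (1 + 10^+2.21 + 10^+1.27)
   = 1 / (1 + 162.18 + 18.621) = 1/181.80 = 0.005500
[CO2*] = α₀ × DIC = 0.005500 × 1.99 = 0.0109 mmol/kg = 10.9 μmol/kg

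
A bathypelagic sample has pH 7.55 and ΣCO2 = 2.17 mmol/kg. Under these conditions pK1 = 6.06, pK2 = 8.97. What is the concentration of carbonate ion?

α₂ = 1 / (1 + [H⁺]/K2 + [H⁺]²/(K1K2)) = 1 / (1 + 10^+1.42 + 10^-0.07)
   = 1 / (1 + 26.303 + 0.85114) = 1/28.154 = 0.03552
[CO3²⁻] = α₂ × DIC = 0.03552 × 2.17 = 0.0771 mmol/kg

[CO3²⁻] = 0.0771 mmol/kg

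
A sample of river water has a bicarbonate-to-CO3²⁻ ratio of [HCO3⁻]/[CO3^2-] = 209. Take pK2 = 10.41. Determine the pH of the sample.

pH = 8.09

From K2 = [H⁺][CO3^2-]/[HCO3⁻]:  pH = pK2 − log₁₀([HCO3⁻]/[CO3^2-])
log₁₀(209) = +2.320
pH = 10.41 − (+2.320) = 8.09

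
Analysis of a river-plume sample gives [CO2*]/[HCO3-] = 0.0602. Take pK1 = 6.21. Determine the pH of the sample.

From K1 = [H⁺][HCO3-]/[CO2*]:  pH = pK1 − log₁₀([CO2*]/[HCO3-])
log₁₀(0.0602) = -1.220
pH = 6.21 − (-1.220) = 7.43

pH = 7.43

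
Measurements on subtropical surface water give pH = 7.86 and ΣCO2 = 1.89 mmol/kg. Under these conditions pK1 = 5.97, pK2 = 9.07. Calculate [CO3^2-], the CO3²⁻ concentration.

α₂ = 1 / (1 + [H⁺]/K2 + [H⁺]²/(K1K2)) = 1 / (1 + 10^+1.21 + 10^-0.68)
   = 1 / (1 + 16.218 + 0.20893) = 1/17.427 = 0.05738
[CO3²⁻] = α₂ × DIC = 0.05738 × 1.89 = 0.108 mmol/kg

[CO3²⁻] = 0.108 mmol/kg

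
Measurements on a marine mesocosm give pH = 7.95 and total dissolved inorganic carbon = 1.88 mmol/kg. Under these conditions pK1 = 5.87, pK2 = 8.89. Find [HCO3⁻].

α₁ = 1 / (1 + [H⁺]/K1 + K2/[H⁺]) = 1 / (1 + 10^-2.08 + 10^-0.94)
   = 1 / (1 + 0.0083176 + 0.11482) = 1/1.1231 = 0.8904
[HCO3⁻] = α₁ × DIC = 0.8904 × 1.88 = 1.67 mmol/kg

[HCO3⁻] = 1.67 mmol/kg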